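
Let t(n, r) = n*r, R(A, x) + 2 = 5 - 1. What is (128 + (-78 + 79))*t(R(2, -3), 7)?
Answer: 1806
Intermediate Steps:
R(A, x) = 2 (R(A, x) = -2 + (5 - 1) = -2 + 4 = 2)
(128 + (-78 + 79))*t(R(2, -3), 7) = (128 + (-78 + 79))*(2*7) = (128 + 1)*14 = 129*14 = 1806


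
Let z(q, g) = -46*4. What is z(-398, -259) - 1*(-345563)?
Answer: 345379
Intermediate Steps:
z(q, g) = -184
z(-398, -259) - 1*(-345563) = -184 - 1*(-345563) = -184 + 345563 = 345379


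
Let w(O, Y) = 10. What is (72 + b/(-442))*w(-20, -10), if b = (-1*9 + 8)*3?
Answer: 159135/221 ≈ 720.07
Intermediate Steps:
b = -3 (b = (-9 + 8)*3 = -1*3 = -3)
(72 + b/(-442))*w(-20, -10) = (72 - 3/(-442))*10 = (72 - 3*(-1/442))*10 = (72 + 3/442)*10 = (31827/442)*10 = 159135/221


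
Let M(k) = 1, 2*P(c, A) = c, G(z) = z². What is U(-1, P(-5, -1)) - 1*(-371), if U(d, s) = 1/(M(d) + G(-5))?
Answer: 9647/26 ≈ 371.04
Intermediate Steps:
P(c, A) = c/2
U(d, s) = 1/26 (U(d, s) = 1/(1 + (-5)²) = 1/(1 + 25) = 1/26)
U(-1, P(-5, -1)) - 1*(-371) = 1/26 - 1*(-371) = 1/26 + 371 = 9647/26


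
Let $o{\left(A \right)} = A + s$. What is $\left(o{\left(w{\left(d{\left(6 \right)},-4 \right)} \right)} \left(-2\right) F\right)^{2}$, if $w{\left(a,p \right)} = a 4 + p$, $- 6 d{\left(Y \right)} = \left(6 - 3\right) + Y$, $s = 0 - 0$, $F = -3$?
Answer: $3600$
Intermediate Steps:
$s = 0$ ($s = 0 + 0 = 0$)
$d{\left(Y \right)} = - \frac{1}{2} - \frac{Y}{6}$ ($d{\left(Y \right)} = - \frac{\left(6 - 3\right) + Y}{6} = - \frac{3 + Y}{6} = - \frac{1}{2} - \frac{Y}{6}$)
$w{\left(a,p \right)} = p + 4 a$ ($w{\left(a,p \right)} = 4 a + p = p + 4 a$)
$o{\left(A \right)} = A$ ($o{\left(A \right)} = A + 0 = A$)
$\left(o{\left(w{\left(d{\left(6 \right)},-4 \right)} \right)} \left(-2\right) F\right)^{2} = \left(\left(-4 + 4 \left(- \frac{1}{2} - 1\right)\right) \left(-2\right) \left(-3\right)\right)^{2} = \left(\left(-4 + 4 \left(- \frac{3}{2}\right)\right) \left(-2\right) \left(-3\right)\right)^{2} = \left(\left(-4 - 6\right) \left(-2\right) \left(-3\right)\right)^{2} = \left(\left(-10\right) \left(-2\right) \left(-3\right)\right)^{2} = \left(20 \left(-3\right)\right)^{2} = \left(-60\right)^{2} = 3600$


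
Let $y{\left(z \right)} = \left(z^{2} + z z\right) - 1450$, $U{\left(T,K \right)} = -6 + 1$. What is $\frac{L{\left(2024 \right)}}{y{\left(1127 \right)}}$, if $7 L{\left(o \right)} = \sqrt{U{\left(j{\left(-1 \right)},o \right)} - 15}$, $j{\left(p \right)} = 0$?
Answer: $\frac{i \sqrt{5}}{8885828} \approx 2.5164 \cdot 10^{-7} i$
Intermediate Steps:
$U{\left(T,K \right)} = -5$
$L{\left(o \right)} = \frac{2 i \sqrt{5}}{7}$ ($L{\left(o \right)} = \frac{\sqrt{-5 - 15}}{7} = \frac{\sqrt{-20}}{7} = \frac{2 i \sqrt{5}}{7}$)
$y{\left(z \right)} = -1450 + 2 z^{2}$ ($y{\left(z \right)} = \left(z^{2} + z^{2}\right) - 1450 = 2 z^{2} - 1450 = -1450 + 2 z^{2}$)
$\frac{L{\left(2024 \right)}}{y{\left(1127 \right)}} = \frac{\frac{2}{7} i \sqrt{5}}{-1450 + 2 \cdot 1127^{2}} = \frac{\frac{2}{7} i \sqrt{5}}{-1450 + 2 \cdot 1270129} = \frac{\frac{2}{7} i \sqrt{5}}{-1450 + 2540258} = \frac{\frac{2}{7} i \sqrt{5}}{2538808} = \frac{2 i \sqrt{5}}{7} \cdot \frac{1}{2538808} = \frac{i \sqrt{5}}{8885828}$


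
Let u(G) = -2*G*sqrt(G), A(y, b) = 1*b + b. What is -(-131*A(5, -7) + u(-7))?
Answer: -1834 - 14*I*sqrt(7) ≈ -1834.0 - 37.041*I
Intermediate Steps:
A(y, b) = 2*b (A(y, b) = b + b = 2*b)
u(G) = -2*G**(3/2)
-(-131*A(5, -7) + u(-7)) = -(-262*(-7) - (-14)*I*sqrt(7)) = -(-131*(-14) - (-14)*I*sqrt(7)) = -(1834 + 14*I*sqrt(7)) = -1834 - 14*I*sqrt(7)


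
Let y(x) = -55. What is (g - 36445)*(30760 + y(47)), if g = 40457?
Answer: 123188460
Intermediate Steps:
(g - 36445)*(30760 + y(47)) = (40457 - 36445)*(30760 - 55) = 4012*30705 = 123188460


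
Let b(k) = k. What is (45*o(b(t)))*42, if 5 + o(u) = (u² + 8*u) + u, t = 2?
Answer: 32130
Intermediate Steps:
o(u) = -5 + u² + 9*u (o(u) = -5 + ((u² + 8*u) + u) = -5 + (u² + 9*u) = -5 + u² + 9*u)
(45*o(b(t)))*42 = (45*(-5 + 2² + 9*2))*42 = (45*(-5 + 4 + 18))*42 = (45*17)*42 = 765*42 = 32130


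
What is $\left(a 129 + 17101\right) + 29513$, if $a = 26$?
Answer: $49968$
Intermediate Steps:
$\left(a 129 + 17101\right) + 29513 = \left(26 \cdot 129 + 17101\right) + 29513 = \left(3354 + 17101\right) + 29513 = 20455 + 29513 = 49968$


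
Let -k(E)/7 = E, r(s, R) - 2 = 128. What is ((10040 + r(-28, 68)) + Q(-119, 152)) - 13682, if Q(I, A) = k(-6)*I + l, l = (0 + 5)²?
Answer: -8485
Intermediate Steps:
r(s, R) = 130 (r(s, R) = 2 + 128 = 130)
k(E) = -7*E
l = 25 (l = 5² = 25)
Q(I, A) = 25 + 42*I (Q(I, A) = (-7*(-6))*I + 25 = 42*I + 25 = 25 + 42*I)
((10040 + r(-28, 68)) + Q(-119, 152)) - 13682 = ((10040 + 130) + (25 + 42*(-119))) - 13682 = (10170 + (25 - 4998)) - 13682 = (10170 - 4973) - 13682 = 5197 - 13682 = -8485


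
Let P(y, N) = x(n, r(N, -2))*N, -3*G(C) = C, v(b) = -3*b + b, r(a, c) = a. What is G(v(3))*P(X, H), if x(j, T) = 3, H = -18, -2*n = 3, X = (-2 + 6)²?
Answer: -108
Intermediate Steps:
X = 16 (X = 4² = 16)
n = -3/2 (n = -½*3 = -3/2 ≈ -1.5000)
v(b) = -2*b
G(C) = -C/3
P(y, N) = 3*N
G(v(3))*P(X, H) = (-(-2)*3/3)*(3*(-18)) = -⅓*(-6)*(-54) = 2*(-54) = -108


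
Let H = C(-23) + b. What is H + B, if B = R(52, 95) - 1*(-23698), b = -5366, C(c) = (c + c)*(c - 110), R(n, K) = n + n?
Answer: 24554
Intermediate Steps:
R(n, K) = 2*n
C(c) = 2*c*(-110 + c) (C(c) = (2*c)*(-110 + c) = 2*c*(-110 + c))
H = 752 (H = 2*(-23)*(-110 - 23) - 5366 = 2*(-23)*(-133) - 5366 = 6118 - 5366 = 752)
B = 23802 (B = 2*52 - 1*(-23698) = 104 + 23698 = 23802)
H + B = 752 + 23802 = 24554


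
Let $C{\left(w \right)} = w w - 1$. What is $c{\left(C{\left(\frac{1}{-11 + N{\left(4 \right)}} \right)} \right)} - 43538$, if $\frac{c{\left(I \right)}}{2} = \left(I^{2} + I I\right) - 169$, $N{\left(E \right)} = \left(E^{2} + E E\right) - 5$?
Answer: $- \frac{718799359}{16384} \approx -43872.0$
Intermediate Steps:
$N{\left(E \right)} = -5 + 2 E^{2}$ ($N{\left(E \right)} = \left(E^{2} + E^{2}\right) - 5 = 2 E^{2} - 5 = -5 + 2 E^{2}$)
$C{\left(w \right)} = -1 + w^{2}$ ($C{\left(w \right)} = w^{2} - 1 = -1 + w^{2}$)
$c{\left(I \right)} = -338 + 4 I^{2}$ ($c{\left(I \right)} = 2 \left(\left(I^{2} + I I\right) - 169\right) = 2 \left(\left(I^{2} + I^{2}\right) - 169\right) = 2 \left(2 I^{2} - 169\right) = 2 \left(-169 + 2 I^{2}\right) = -338 + 4 I^{2}$)
$c{\left(C{\left(\frac{1}{-11 + N{\left(4 \right)}} \right)} \right)} - 43538 = \left(-338 + 4 \left(-1 + \left(\frac{1}{-11 - \left(5 - 2 \cdot 4^{2}\right)}\right)^{2}\right)^{2}\right) - 43538 = \left(-338 + 4 \left(-1 + \left(\frac{1}{-11 + \left(-5 + 2 \cdot 16\right)}\right)^{2}\right)^{2}\right) - 43538 = \left(-338 + 4 \left(-1 + \left(\frac{1}{-11 + \left(-5 + 32\right)}\right)^{2}\right)^{2}\right) - 43538 = \left(-338 + 4 \left(-1 + \left(\frac{1}{-11 + 27}\right)^{2}\right)^{2}\right) - 43538 = \left(-338 + 4 \left(-1 + \left(\frac{1}{16}\right)^{2}\right)^{2}\right) - 43538 = \left(-338 + 4 \left(-1 + \frac{1}{256}\right)^{2}\right) - 43538 = \left(-338 + 4 \left(- \frac{255}{256}\right)^{2}\right) - 43538 = \left(-338 + 4 \cdot \frac{65025}{65536}\right) - 43538 = \left(-338 + \frac{65025}{16384}\right) - 43538 = - \frac{5472767}{16384} - 43538 = - \frac{718799359}{16384}$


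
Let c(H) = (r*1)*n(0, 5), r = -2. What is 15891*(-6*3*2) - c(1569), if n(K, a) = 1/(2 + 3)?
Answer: -2860378/5 ≈ -5.7208e+5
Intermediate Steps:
n(K, a) = ⅕ (n(K, a) = 1/5 = ⅕)
c(H) = -⅖ (c(H) = -2*1*(⅕) = -2*⅕ = -⅖)
15891*(-6*3*2) - c(1569) = 15891*(-6*3*2) - 1*(-⅖) = 15891*(-18*2) + ⅖ = 15891*(-36) + ⅖ = -572076 + ⅖ = -2860378/5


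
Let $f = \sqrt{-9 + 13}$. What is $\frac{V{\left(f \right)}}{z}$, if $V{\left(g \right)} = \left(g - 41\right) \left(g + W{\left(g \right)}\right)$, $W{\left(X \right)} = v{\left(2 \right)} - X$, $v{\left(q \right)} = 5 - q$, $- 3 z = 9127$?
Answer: $\frac{351}{9127} \approx 0.038457$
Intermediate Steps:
$z = - \frac{9127}{3}$ ($z = \left(- \frac{1}{3}\right) 9127 = - \frac{9127}{3} \approx -3042.3$)
$W{\left(X \right)} = 3 - X$ ($W{\left(X \right)} = \left(5 - 2\right) - X = 3 - X$)
$f = 2$ ($f = \sqrt{4} = 2$)
$V{\left(g \right)} = -123 + 3 g$ ($V{\left(g \right)} = \left(g - 41\right) \left(g - \left(-3 + g\right)\right) = \left(-41 + g\right) 3 = -123 + 3 g$)
$\frac{V{\left(f \right)}}{z} = \frac{-123 + 3 \cdot 2}{- \frac{9127}{3}} = \left(-123 + 6\right) \left(- \frac{3}{9127}\right) = \left(-117\right) \left(- \frac{3}{9127}\right) = \frac{351}{9127}$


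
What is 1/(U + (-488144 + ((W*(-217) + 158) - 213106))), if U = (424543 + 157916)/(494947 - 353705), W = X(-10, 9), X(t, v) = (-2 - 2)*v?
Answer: -141242/97919671301 ≈ -1.4424e-6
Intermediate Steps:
X(t, v) = -4*v
W = -36 (W = -4*9 = -36)
U = 582459/141242 ≈ 4.1238
1/(U + (-488144 + ((W*(-217) + 158) - 213106))) = 1/(582459/141242 + (-488144 + ((-36*(-217) + 158) - 213106))) = 1/(582459/141242 + (-488144 + ((7812 + 158) - 213106))) = 1/(582459/141242 + (-488144 + (7970 - 213106))) = 1/(582459/141242 + (-488144 - 205136)) = 1/(582459/141242 - 693280) = 1/(-97919671301/141242) = -141242/97919671301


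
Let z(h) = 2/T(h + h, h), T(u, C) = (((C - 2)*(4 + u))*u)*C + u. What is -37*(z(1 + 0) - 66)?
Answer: 12247/5 ≈ 2449.4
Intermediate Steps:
T(u, C) = u + C*u*(-2 + C)*(4 + u) (T(u, C) = (((-2 + C)*(4 + u))*u)*C + u = (u*(-2 + C)*(4 + u))*C + u = C*u*(-2 + C)*(4 + u) + u = u + C*u*(-2 + C)*(4 + u))
z(h) = 1/(h*(1 - 8*h + 2*h³)) (z(h) = 2/(((h + h)*(1 - 8*h + 4*h² + (h + h)*h² - 2*h*(h + h)))) = 2/(((2*h)*(1 - 8*h + 4*h² + (2*h)*h² - 2*h*2*h))) = 2/(((2*h)*(1 - 8*h + 4*h² + 2*h³ - 4*h²))) = 2/(((2*h)*(1 - 8*h + 2*h³))) = 2/((2*h*(1 - 8*h + 2*h³))) = 2*(1/(2*h*(1 - 8*h + 2*h³))) = 1/(h*(1 - 8*h + 2*h³)))
-37*(z(1 + 0) - 66) = -37*(1/((1 + 0)*(1 - 8*(1 + 0) + 2*(1 + 0)³)) - 66) = -37*(1/(1*(1 - 8*1 + 2*1³)) - 66) = -37*(1/(1 - 8 + 2*1) - 66) = -37*(1/(1 - 8 + 2) - 66) = -37*(1/(-5) - 66) = -37*(1*(-⅕) - 66) = -37*(-⅕ - 66) = -37*(-331/5) = 12247/5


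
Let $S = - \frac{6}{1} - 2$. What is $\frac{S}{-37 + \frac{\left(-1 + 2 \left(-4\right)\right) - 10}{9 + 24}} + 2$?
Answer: $\frac{343}{155} \approx 2.2129$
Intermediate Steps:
$S = -8$ ($S = \left(-6\right) 1 - 2 = -6 - 2 = -8$)
$\frac{S}{-37 + \frac{\left(-1 + 2 \left(-4\right)\right) - 10}{9 + 24}} + 2 = \frac{1}{-37 + \frac{\left(-1 + 2 \left(-4\right)\right) - 10}{9 + 24}} \left(-8\right) + 2 = \frac{1}{-37 + \frac{\left(-1 - 8\right) - 10}{33}} \left(-8\right) + 2 = \frac{1}{-37 + \left(-9 - 10\right) \frac{1}{33}} \left(-8\right) + 2 = \frac{1}{-37 - \frac{19}{33}} \left(-8\right) + 2 = \frac{1}{- \frac{1240}{33}} \left(-8\right) + 2 = \left(- \frac{33}{1240}\right) \left(-8\right) + 2 = \frac{33}{155} + 2 = \frac{343}{155}$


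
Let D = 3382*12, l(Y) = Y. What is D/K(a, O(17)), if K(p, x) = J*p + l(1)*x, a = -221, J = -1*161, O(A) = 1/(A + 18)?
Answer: 3115/2731 ≈ 1.1406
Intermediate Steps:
O(A) = 1/(18 + A)
J = -161
D = 40584
K(p, x) = x - 161*p (K(p, x) = -161*p + 1*x = -161*p + x = x - 161*p)
D/K(a, O(17)) = 40584/(1/(18 + 17) - 161*(-221)) = 40584/(1/35 + 35581) = 40584/(1245336/35) = 40584*(35/1245336) = 3115/2731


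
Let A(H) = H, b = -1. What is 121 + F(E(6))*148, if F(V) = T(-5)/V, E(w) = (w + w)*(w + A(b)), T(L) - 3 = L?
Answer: 1741/15 ≈ 116.07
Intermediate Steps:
T(L) = 3 + L
E(w) = 2*w*(-1 + w) (E(w) = (w + w)*(w - 1) = (2*w)*(-1 + w) = 2*w*(-1 + w))
F(V) = -2/V (F(V) = (3 - 5)/V = -2/V)
121 + F(E(6))*148 = 121 - 2*1/(12*(-1 + 6))*148 = 121 - 2/(2*6*5)*148 = 121 - 2/60*148 = 121 - 2*1/60*148 = 121 - 1/30*148 = 121 - 74/15 = 1741/15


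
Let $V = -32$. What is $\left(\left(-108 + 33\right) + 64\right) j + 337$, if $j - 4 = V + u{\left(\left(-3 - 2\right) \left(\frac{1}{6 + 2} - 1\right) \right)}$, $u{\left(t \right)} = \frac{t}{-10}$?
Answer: $\frac{10397}{16} \approx 649.81$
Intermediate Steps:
$u{\left(t \right)} = - \frac{t}{10}$ ($u{\left(t \right)} = t \left(- \frac{1}{10}\right) = - \frac{t}{10}$)
$j = - \frac{455}{16}$ ($j = 4 - \left(32 + \frac{\left(-3 - 2\right) \left(\frac{1}{6 + 2} - 1\right)}{10}\right) = 4 - \left(32 + \frac{\left(-5\right) \left(\frac{1}{8} - 1\right)}{10}\right) = 4 - \left(32 + \frac{\left(-5\right) \left(- \frac{7}{8}\right)}{10}\right) = 4 - \frac{519}{16} = - \frac{455}{16} \approx -28.438$)
$\left(\left(-108 + 33\right) + 64\right) j + 337 = \left(\left(-108 + 33\right) + 64\right) \left(- \frac{455}{16}\right) + 337 = \left(-75 + 64\right) \left(- \frac{455}{16}\right) + 337 = \left(-11\right) \left(- \frac{455}{16}\right) + 337 = \frac{5005}{16} + 337 = \frac{10397}{16}$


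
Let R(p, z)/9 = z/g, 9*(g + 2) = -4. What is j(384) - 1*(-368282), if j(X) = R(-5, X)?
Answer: 4035550/11 ≈ 3.6687e+5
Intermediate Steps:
g = -22/9 (g = -2 + (1/9)*(-4) = -2 - 4/9 = -22/9 ≈ -2.4444)
R(p, z) = -81*z/22 (R(p, z) = 9*(z/(-22/9)) = 9*(z*(-9/22)) = 9*(-9*z/22) = -81*z/22)
j(X) = -81*X/22
j(384) - 1*(-368282) = -81/22*384 - 1*(-368282) = -15552/11 + 368282 = 4035550/11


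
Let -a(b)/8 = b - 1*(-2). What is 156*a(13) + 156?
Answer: -18564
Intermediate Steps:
a(b) = -16 - 8*b (a(b) = -8*(b - 1*(-2)) = -8*(b + 2) = -8*(2 + b) = -16 - 8*b)
156*a(13) + 156 = 156*(-16 - 8*13) + 156 = 156*(-16 - 104) + 156 = 156*(-120) + 156 = -18720 + 156 = -18564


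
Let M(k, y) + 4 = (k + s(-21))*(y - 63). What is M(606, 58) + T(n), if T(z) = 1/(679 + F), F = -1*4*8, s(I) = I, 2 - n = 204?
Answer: -1895062/647 ≈ -2929.0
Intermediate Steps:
n = -202 (n = 2 - 1*204 = 2 - 204 = -202)
F = -32 (F = -4*8 = -32)
M(k, y) = -4 + (-63 + y)*(-21 + k) (M(k, y) = -4 + (k - 21)*(y - 63) = -4 + (-21 + k)*(-63 + y) = -4 + (-63 + y)*(-21 + k))
T(z) = 1/647 (T(z) = 1/(679 - 32) = 1/647)
M(606, 58) + T(n) = (1319 - 63*606 - 21*58 + 606*58) + 1/647 = (1319 - 38178 - 1218 + 35148) + 1/647 = -2929 + 1/647 = -1895062/647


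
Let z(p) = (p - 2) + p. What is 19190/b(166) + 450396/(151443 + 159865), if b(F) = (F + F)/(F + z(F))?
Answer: 185203361837/6459641 ≈ 28671.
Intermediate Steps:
z(p) = -2 + 2*p (z(p) = (-2 + p) + p = -2 + 2*p)
b(F) = 2*F/(-2 + 3*F) (b(F) = (F + F)/(F + (-2 + 2*F)) = (2*F)/(-2 + 3*F) = 2*F/(-2 + 3*F))
19190/b(166) + 450396/(151443 + 159865) = 19190/((2*166/(-2 + 3*166))) + 450396/(151443 + 159865) = 19190/((2*166/(-2 + 498))) + 450396/311308 = 19190/((2*166/496)) + 450396*(1/311308) = 19190/((2*166*(1/496))) + 112599/77827 = 19190/(83/124) + 112599/77827 = 19190*(124/83) + 112599/77827 = 2379560/83 + 112599/77827 = 185203361837/6459641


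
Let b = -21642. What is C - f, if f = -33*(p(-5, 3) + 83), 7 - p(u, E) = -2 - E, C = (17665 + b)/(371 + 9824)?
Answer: 31957348/10195 ≈ 3134.6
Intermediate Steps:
C = -3977/10195 (C = (17665 - 21642)/(371 + 9824) = -3977/10195 ≈ -0.39009)
p(u, E) = 9 + E (p(u, E) = 7 - (-2 - E) = 7 + (2 + E) = 9 + E)
f = -3135 (f = -33*((9 + 3) + 83) = -33*(12 + 83) = -33*95 = -3135)
C - f = -3977/10195 - 1*(-3135) = -3977/10195 + 3135 = 31957348/10195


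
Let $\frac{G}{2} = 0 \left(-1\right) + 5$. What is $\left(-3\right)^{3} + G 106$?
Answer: $1033$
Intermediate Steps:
$G = 10$ ($G = 2 \left(0 \left(-1\right) + 5\right) = 2 \left(0 + 5\right) = 2 \cdot 5 = 10$)
$\left(-3\right)^{3} + G 106 = \left(-3\right)^{3} + 10 \cdot 106 = -27 + 1060 = 1033$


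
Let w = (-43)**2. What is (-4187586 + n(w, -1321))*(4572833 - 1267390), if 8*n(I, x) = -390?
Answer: -55367951883777/4 ≈ -1.3842e+13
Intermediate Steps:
w = 1849
n(I, x) = -195/4 (n(I, x) = (1/8)*(-390) = -195/4)
(-4187586 + n(w, -1321))*(4572833 - 1267390) = (-4187586 - 195/4)*(4572833 - 1267390) = -16750539/4*3305443 = -55367951883777/4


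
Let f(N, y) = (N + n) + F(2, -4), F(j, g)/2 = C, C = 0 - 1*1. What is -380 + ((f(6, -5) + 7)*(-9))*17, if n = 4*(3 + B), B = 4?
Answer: -6347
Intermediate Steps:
C = -1 (C = 0 - 1 = -1)
n = 28 (n = 4*(3 + 4) = 4*7 = 28)
F(j, g) = -2 (F(j, g) = 2*(-1) = -2)
f(N, y) = 26 + N (f(N, y) = (N + 28) - 2 = (28 + N) - 2 = 26 + N)
-380 + ((f(6, -5) + 7)*(-9))*17 = -380 + (((26 + 6) + 7)*(-9))*17 = -380 + ((32 + 7)*(-9))*17 = -380 + (39*(-9))*17 = -380 - 351*17 = -380 - 5967 = -6347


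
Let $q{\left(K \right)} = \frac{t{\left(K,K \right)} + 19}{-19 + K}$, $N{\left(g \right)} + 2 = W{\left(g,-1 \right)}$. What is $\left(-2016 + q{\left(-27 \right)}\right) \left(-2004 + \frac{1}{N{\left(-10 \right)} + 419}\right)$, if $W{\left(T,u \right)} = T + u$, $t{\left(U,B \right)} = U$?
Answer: $\frac{18861408386}{4669} \approx 4.0397 \cdot 10^{6}$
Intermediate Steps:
$N{\left(g \right)} = -3 + g$ ($N{\left(g \right)} = -2 + \left(g - 1\right) = -2 + \left(-1 + g\right) = -3 + g$)
$q{\left(K \right)} = \frac{19 + K}{-19 + K}$ ($q{\left(K \right)} = \frac{K + 19}{-19 + K} = \frac{19 + K}{-19 + K}$)
$\left(-2016 + q{\left(-27 \right)}\right) \left(-2004 + \frac{1}{N{\left(-10 \right)} + 419}\right) = \left(-2016 + \frac{19 - 27}{-19 - 27}\right) \left(-2004 + \frac{1}{\left(-3 - 10\right) + 419}\right) = \left(-2016 + \frac{1}{-46} \left(-8\right)\right) \left(-2004 + \frac{1}{-13 + 419}\right) = \left(-2016 - - \frac{4}{23}\right) \left(-2004 + \frac{1}{406}\right) = \left(-2016 + \frac{4}{23}\right) \left(-2004 + \frac{1}{406}\right) = \left(- \frac{46364}{23}\right) \left(- \frac{813623}{406}\right) = \frac{18861408386}{4669}$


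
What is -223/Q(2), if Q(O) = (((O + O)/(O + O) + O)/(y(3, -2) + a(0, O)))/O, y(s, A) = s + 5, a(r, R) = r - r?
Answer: -3568/3 ≈ -1189.3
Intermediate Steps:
a(r, R) = 0
y(s, A) = 5 + s
Q(O) = (⅛ + O/8)/O (Q(O) = (((O + O)/(O + O) + O)/((5 + 3) + 0))/O = (((2*O)/((2*O)) + O)/(8 + 0))/O = (((2*O)*(1/(2*O)) + O)/8)/O = ((1 + O)*(⅛))/O = (⅛ + O/8)/O)
-223/Q(2) = -223*16/(1 + 2) = -223/((⅛)*(½)*3) = -223/3/16 = -223*16/3 = -3568/3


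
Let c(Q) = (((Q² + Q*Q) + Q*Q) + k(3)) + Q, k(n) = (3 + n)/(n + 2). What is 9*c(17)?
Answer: 39834/5 ≈ 7966.8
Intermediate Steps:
k(n) = (3 + n)/(2 + n)
c(Q) = 6/5 + Q + 3*Q² (c(Q) = (((Q² + Q*Q) + Q*Q) + (3 + 3)/(2 + 3)) + Q = (((Q² + Q²) + Q²) + 6/5) + Q = ((2*Q² + Q²) + (⅕)*6) + Q = (3*Q² + 6/5) + Q = (6/5 + 3*Q²) + Q = 6/5 + Q + 3*Q²)
9*c(17) = 9*(6/5 + 17 + 3*17²) = 9*(6/5 + 17 + 3*289) = 9*(6/5 + 17 + 867) = 9*(4426/5) = 39834/5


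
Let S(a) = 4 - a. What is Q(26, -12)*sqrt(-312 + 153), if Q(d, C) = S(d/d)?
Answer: 3*I*sqrt(159) ≈ 37.829*I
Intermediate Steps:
Q(d, C) = 3 (Q(d, C) = 4 - d/d = 4 - 1*1 = 4 - 1 = 3)
Q(26, -12)*sqrt(-312 + 153) = 3*sqrt(-312 + 153) = 3*sqrt(-159) = 3*(I*sqrt(159)) = 3*I*sqrt(159)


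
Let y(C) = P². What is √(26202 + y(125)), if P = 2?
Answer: √26206 ≈ 161.88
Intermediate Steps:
y(C) = 4 (y(C) = 2² = 4)
√(26202 + y(125)) = √(26202 + 4) = √26206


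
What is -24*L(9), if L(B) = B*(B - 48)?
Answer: 8424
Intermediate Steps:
L(B) = B*(-48 + B)
-24*L(9) = -216*(-48 + 9) = -216*(-39) = -24*(-351) = 8424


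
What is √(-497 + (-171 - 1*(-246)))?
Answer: I*√422 ≈ 20.543*I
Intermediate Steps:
√(-497 + (-171 - 1*(-246))) = √(-497 + (-171 + 246)) = √(-497 + 75) = √(-422) = I*√422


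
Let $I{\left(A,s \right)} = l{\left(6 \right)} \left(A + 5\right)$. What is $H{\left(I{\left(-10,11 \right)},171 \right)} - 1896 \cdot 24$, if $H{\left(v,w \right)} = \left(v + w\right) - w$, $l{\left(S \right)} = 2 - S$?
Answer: $-45484$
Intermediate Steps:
$I{\left(A,s \right)} = -20 - 4 A$ ($I{\left(A,s \right)} = \left(2 - 6\right) \left(A + 5\right) = \left(2 - 6\right) \left(5 + A\right) = - 4 \left(5 + A\right) = -20 - 4 A$)
$H{\left(v,w \right)} = v$
$H{\left(I{\left(-10,11 \right)},171 \right)} - 1896 \cdot 24 = \left(-20 - -40\right) - 1896 \cdot 24 = \left(-20 + 40\right) - 45504 = 20 - 45504 = -45484$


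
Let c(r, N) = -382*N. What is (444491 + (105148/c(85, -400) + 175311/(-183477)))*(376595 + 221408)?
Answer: 88713920438217260157/333753400 ≈ 2.6581e+11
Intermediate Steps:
(444491 + (105148/c(85, -400) + 175311/(-183477)))*(376595 + 221408) = (444491 + (105148/((-382*(-400))) + 175311/(-183477)))*(376595 + 221408) = (444491 + (105148/152800 + 175311*(-1/183477)))*598003 = (444491 + (105148*(1/152800) - 58437/61159))*598003 = (444491 + (26287/38200 - 58437/61159))*598003 = (444491 - 624606767/2336273800)*598003 = (1038452053029033/2336273800)*598003 = 88713920438217260157/333753400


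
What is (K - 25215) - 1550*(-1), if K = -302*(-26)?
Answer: -15813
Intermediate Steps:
K = 7852
(K - 25215) - 1550*(-1) = (7852 - 25215) - 1550*(-1) = -17363 + 1550 = -15813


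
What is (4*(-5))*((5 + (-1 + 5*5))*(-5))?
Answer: 2900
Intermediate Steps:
(4*(-5))*((5 + (-1 + 5*5))*(-5)) = -20*(5 + (-1 + 25))*(-5) = -20*(5 + 24)*(-5) = -580*(-5) = -20*(-145) = 2900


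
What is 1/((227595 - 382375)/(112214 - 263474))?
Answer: 7563/7739 ≈ 0.97726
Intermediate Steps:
1/((227595 - 382375)/(112214 - 263474)) = 1/(-154780/(-151260)) = 1/(-154780*(-1/151260)) = 1/(7739/7563) = 7563/7739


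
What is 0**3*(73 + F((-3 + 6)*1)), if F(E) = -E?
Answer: 0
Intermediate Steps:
0**3*(73 + F((-3 + 6)*1)) = 0**3*(73 - (-3 + 6)) = 0*(73 - 3) = 0*70 = 0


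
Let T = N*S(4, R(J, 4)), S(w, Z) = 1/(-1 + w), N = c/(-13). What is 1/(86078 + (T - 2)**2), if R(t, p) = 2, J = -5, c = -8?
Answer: 1521/130929538 ≈ 1.1617e-5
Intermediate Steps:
N = 8/13 (N = -8/(-13) = -8*(-1/13) = 8/13 ≈ 0.61539)
T = 8/39 (T = 8/(13*(-1 + 4)) = (8/13)/3 = (8/13)*(1/3) = 8/39 ≈ 0.20513)
1/(86078 + (T - 2)**2) = 1/(86078 + (8/39 - 2)**2) = 1/(86078 + (-70/39)**2) = 1/(86078 + 4900/1521) = 1/(130929538/1521) = 1521/130929538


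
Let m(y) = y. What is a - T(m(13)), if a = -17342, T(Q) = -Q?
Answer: -17329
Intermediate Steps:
a - T(m(13)) = -17342 - (-1)*13 = -17342 - 1*(-13) = -17342 + 13 = -17329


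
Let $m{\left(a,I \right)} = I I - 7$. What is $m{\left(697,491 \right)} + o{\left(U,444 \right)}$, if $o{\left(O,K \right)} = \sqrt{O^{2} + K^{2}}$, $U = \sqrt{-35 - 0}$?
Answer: $241074 + \sqrt{197101} \approx 2.4152 \cdot 10^{5}$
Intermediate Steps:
$m{\left(a,I \right)} = -7 + I^{2}$ ($m{\left(a,I \right)} = I^{2} - 7 = -7 + I^{2}$)
$U = i \sqrt{35}$ ($U = \sqrt{-35 + 0} = \sqrt{-35} = i \sqrt{35} \approx 5.9161 i$)
$o{\left(O,K \right)} = \sqrt{K^{2} + O^{2}}$
$m{\left(697,491 \right)} + o{\left(U,444 \right)} = \left(-7 + 491^{2}\right) + \sqrt{444^{2} + \left(i \sqrt{35}\right)^{2}} = \left(-7 + 241081\right) + \sqrt{197136 - 35} = 241074 + \sqrt{197101}$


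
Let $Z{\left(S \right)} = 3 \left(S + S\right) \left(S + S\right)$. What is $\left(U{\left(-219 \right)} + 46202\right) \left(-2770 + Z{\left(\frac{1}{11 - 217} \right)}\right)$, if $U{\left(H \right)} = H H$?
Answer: $- \frac{2767161207101}{10609} \approx -2.6083 \cdot 10^{8}$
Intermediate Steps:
$U{\left(H \right)} = H^{2}$
$Z{\left(S \right)} = 12 S^{2}$ ($Z{\left(S \right)} = 3 \cdot 2 S 2 S = 3 \cdot 4 S^{2} = 12 S^{2}$)
$\left(U{\left(-219 \right)} + 46202\right) \left(-2770 + Z{\left(\frac{1}{11 - 217} \right)}\right) = \left(\left(-219\right)^{2} + 46202\right) \left(-2770 + 12 \left(\frac{1}{11 - 217}\right)^{2}\right) = \left(47961 + 46202\right) \left(-2770 + 12 \left(\frac{1}{-206}\right)^{2}\right) = 94163 \left(-2770 + 12 \left(- \frac{1}{206}\right)^{2}\right) = 94163 \left(-2770 + 12 \cdot \frac{1}{42436}\right) = 94163 \left(-2770 + \frac{3}{10609}\right) = 94163 \left(- \frac{29386927}{10609}\right) = - \frac{2767161207101}{10609}$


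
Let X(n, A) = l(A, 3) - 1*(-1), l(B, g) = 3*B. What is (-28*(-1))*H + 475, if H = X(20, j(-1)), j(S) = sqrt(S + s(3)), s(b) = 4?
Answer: 503 + 84*sqrt(3) ≈ 648.49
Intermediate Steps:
j(S) = sqrt(4 + S) (j(S) = sqrt(S + 4) = sqrt(4 + S))
X(n, A) = 1 + 3*A (X(n, A) = 3*A - 1*(-1) = 3*A + 1 = 1 + 3*A)
H = 1 + 3*sqrt(3) (H = 1 + 3*sqrt(4 - 1) = 1 + 3*sqrt(3) ≈ 6.1962)
(-28*(-1))*H + 475 = (-28*(-1))*(1 + 3*sqrt(3)) + 475 = 28*(1 + 3*sqrt(3)) + 475 = (28 + 84*sqrt(3)) + 475 = 503 + 84*sqrt(3)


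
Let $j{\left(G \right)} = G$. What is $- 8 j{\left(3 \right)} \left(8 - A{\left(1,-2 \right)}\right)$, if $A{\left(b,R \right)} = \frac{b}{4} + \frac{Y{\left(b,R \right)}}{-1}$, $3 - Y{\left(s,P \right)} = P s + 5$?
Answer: $-186$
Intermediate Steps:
$Y{\left(s,P \right)} = -2 - P s$ ($Y{\left(s,P \right)} = 3 - \left(P s + 5\right) = 3 - \left(5 + P s\right) = -2 - P s$)
$A{\left(b,R \right)} = 2 + \frac{b}{4} + R b$ ($A{\left(b,R \right)} = \frac{b}{4} + \frac{-2 - R b}{-1} = b \frac{1}{4} + \left(-2 - R b\right) \left(-1\right) = \frac{b}{4} + \left(2 + R b\right) = 2 + \frac{b}{4} + R b$)
$- 8 j{\left(3 \right)} \left(8 - A{\left(1,-2 \right)}\right) = \left(-8\right) 3 \left(8 - \left(2 + \frac{1}{4} \cdot 1 - 2\right)\right) = - 24 \left(8 - \left(2 + \frac{1}{4} - 2\right)\right) = - 24 \left(8 - \frac{1}{4}\right) = \left(-24\right) \frac{31}{4} = -186$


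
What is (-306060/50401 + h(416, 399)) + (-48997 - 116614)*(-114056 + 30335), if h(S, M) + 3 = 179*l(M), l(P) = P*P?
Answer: 700252114862247/50401 ≈ 1.3894e+10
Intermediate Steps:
l(P) = P²
h(S, M) = -3 + 179*M²
(-306060/50401 + h(416, 399)) + (-48997 - 116614)*(-114056 + 30335) = (-306060/50401 + (-3 + 179*399²)) + (-48997 - 116614)*(-114056 + 30335) = (-306060*1/50401 + (-3 + 179*159201)) - 165611*(-83721) = (-306060/50401 + (-3 + 28496979)) + 13865118531 = (-306060/50401 + 28496976) + 13865118531 = 1436275781316/50401 + 13865118531 = 700252114862247/50401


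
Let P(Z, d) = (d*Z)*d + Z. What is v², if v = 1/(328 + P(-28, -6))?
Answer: 1/501264 ≈ 1.9950e-6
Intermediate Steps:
P(Z, d) = Z + Z*d² (P(Z, d) = (Z*d)*d + Z = Z*d² + Z = Z + Z*d²)
v = -1/708 (v = 1/(328 - 28*(1 + (-6)²)) = 1/(328 - 28*(1 + 36)) = 1/(328 - 28*37) = 1/(328 - 1036) = 1/(-708) = -1/708 ≈ -0.0014124)
v² = (-1/708)² = 1/501264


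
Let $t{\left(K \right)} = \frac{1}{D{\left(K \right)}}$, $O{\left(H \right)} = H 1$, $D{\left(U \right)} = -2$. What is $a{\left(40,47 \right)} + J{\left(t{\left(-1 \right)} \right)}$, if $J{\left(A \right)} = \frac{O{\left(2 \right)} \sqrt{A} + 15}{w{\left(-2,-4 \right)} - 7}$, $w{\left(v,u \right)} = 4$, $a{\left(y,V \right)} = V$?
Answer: $42 - \frac{i \sqrt{2}}{3} \approx 42.0 - 0.4714 i$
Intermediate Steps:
$O{\left(H \right)} = H$
$t{\left(K \right)} = - \frac{1}{2}$ ($t{\left(K \right)} = \frac{1}{-2} = - \frac{1}{2}$)
$J{\left(A \right)} = -5 - \frac{2 \sqrt{A}}{3}$ ($J{\left(A \right)} = \frac{2 \sqrt{A} + 15}{4 - 7} = \frac{15 + 2 \sqrt{A}}{-3} = \left(15 + 2 \sqrt{A}\right) \left(- \frac{1}{3}\right) = -5 - \frac{2 \sqrt{A}}{3}$)
$a{\left(40,47 \right)} + J{\left(t{\left(-1 \right)} \right)} = 47 - \left(5 + \frac{2 \sqrt{- \frac{1}{2}}}{3}\right) = 47 - \left(5 + \frac{2 \frac{i \sqrt{2}}{2}}{3}\right) = 47 - \left(5 + \frac{i \sqrt{2}}{3}\right) = 42 - \frac{i \sqrt{2}}{3}$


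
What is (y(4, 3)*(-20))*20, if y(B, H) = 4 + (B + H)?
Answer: -4400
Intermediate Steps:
y(B, H) = 4 + B + H
(y(4, 3)*(-20))*20 = ((4 + 4 + 3)*(-20))*20 = (11*(-20))*20 = -220*20 = -4400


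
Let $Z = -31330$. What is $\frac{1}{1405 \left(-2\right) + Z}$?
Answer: $- \frac{1}{34140} \approx -2.9291 \cdot 10^{-5}$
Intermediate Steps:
$\frac{1}{1405 \left(-2\right) + Z} = \frac{1}{1405 \left(-2\right) - 31330} = \frac{1}{-2810 - 31330} = \frac{1}{-34140} = - \frac{1}{34140}$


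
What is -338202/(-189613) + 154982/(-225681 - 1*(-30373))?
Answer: 18333477125/18516467902 ≈ 0.99012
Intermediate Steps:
-338202/(-189613) + 154982/(-225681 - 1*(-30373)) = -338202*(-1/189613) + 154982/(-225681 + 30373) = 338202/189613 + 154982/(-195308) = 338202/189613 + 154982*(-1/195308) = 338202/189613 - 77491/97654 = 18333477125/18516467902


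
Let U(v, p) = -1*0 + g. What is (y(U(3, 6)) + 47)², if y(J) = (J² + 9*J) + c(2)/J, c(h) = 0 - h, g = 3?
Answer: 61009/9 ≈ 6778.8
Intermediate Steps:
c(h) = -h
U(v, p) = 3 (U(v, p) = -1*0 + 3 = 0 + 3 = 3)
y(J) = J² - 2/J + 9*J (y(J) = (J² + 9*J) + (-1*2)/J = (J² + 9*J) - 2/J = J² - 2/J + 9*J)
(y(U(3, 6)) + 47)² = ((-2 + 3²*(9 + 3))/3 + 47)² = ((-2 + 9*12)/3 + 47)² = ((-2 + 108)/3 + 47)² = ((⅓)*106 + 47)² = (106/3 + 47)² = (247/3)² = 61009/9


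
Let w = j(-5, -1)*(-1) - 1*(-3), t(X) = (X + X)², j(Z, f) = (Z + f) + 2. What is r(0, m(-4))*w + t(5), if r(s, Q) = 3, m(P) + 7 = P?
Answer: 121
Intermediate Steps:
m(P) = -7 + P
j(Z, f) = 2 + Z + f
t(X) = 4*X² (t(X) = (2*X)² = 4*X²)
w = 7 (w = (2 - 5 - 1)*(-1) - 1*(-3) = -4*(-1) + 3 = 4 + 3 = 7)
r(0, m(-4))*w + t(5) = 3*7 + 4*5² = 21 + 4*25 = 21 + 100 = 121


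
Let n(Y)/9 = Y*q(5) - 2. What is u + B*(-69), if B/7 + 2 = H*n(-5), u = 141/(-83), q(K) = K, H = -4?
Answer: -38886471/83 ≈ -4.6851e+5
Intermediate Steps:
n(Y) = -18 + 45*Y (n(Y) = 9*(Y*5 - 2) = 9*(5*Y - 2) = 9*(-2 + 5*Y) = -18 + 45*Y)
u = -141/83 (u = 141*(-1/83) = -141/83 ≈ -1.6988)
B = 6790 (B = -14 + 7*(-4*(-18 + 45*(-5))) = -14 + 7*(-4*(-18 - 225)) = -14 + 7*(-4*(-243)) = -14 + 7*972 = -14 + 6804 = 6790)
u + B*(-69) = -141/83 + 6790*(-69) = -141/83 - 468510 = -38886471/83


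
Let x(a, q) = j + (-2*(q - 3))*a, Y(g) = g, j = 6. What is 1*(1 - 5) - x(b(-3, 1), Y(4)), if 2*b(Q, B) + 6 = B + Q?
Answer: -18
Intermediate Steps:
b(Q, B) = -3 + B/2 + Q/2 (b(Q, B) = -3 + (B + Q)/2 = -3 + (B/2 + Q/2) = -3 + B/2 + Q/2)
x(a, q) = 6 + a*(6 - 2*q) (x(a, q) = 6 + (-2*(q - 3))*a = 6 + (-2*(-3 + q))*a = 6 + (6 - 2*q)*a = 6 + a*(6 - 2*q))
1*(1 - 5) - x(b(-3, 1), Y(4)) = 1*(1 - 5) - (6 + 6*(-3 + (½)*1 + (½)*(-3)) - 2*(-3 + (½)*1 + (½)*(-3))*4) = 1*(-4) - (6 + 6*(-3 + ½ - 3/2) - 2*(-3 + ½ - 3/2)*4) = -4 - (6 + 6*(-4) - 2*(-4)*4) = -4 - (6 - 24 + 32) = -4 - 1*14 = -4 - 14 = -18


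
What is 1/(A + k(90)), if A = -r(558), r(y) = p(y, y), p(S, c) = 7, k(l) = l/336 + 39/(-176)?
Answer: -1232/8567 ≈ -0.14381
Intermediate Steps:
k(l) = -39/176 + l/336 (k(l) = l*(1/336) + 39*(-1/176) = l/336 - 39/176 = -39/176 + l/336)
r(y) = 7
A = -7 (A = -1*7 = -7)
1/(A + k(90)) = 1/(-7 + (-39/176 + (1/336)*90)) = 1/(-7 + (-39/176 + 15/56)) = 1/(-7 + 57/1232) = 1/(-8567/1232) = -1232/8567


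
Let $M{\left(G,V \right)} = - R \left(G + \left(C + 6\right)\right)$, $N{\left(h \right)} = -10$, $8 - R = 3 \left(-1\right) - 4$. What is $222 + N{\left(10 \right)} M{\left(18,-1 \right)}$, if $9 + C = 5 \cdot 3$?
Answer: $4722$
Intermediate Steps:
$C = 6$ ($C = -9 + 5 \cdot 3 = -9 + 15 = 6$)
$R = 15$ ($R = 8 - \left(3 \left(-1\right) - 4\right) = 8 - \left(-3 - 4\right) = 8 - -7 = 8 + 7 = 15$)
$M{\left(G,V \right)} = -180 - 15 G$ ($M{\left(G,V \right)} = \left(-1\right) 15 \left(G + \left(6 + 6\right)\right) = - 15 \left(G + 12\right) = - 15 \left(12 + G\right) = -180 - 15 G$)
$222 + N{\left(10 \right)} M{\left(18,-1 \right)} = 222 - 10 \left(-180 - 270\right) = 222 - -4500 = 222 + 4500 = 4722$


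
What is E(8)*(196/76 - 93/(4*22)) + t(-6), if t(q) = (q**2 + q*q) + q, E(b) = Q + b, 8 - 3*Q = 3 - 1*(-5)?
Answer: 16339/209 ≈ 78.177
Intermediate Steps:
Q = 0 (Q = 8/3 - (3 - 1*(-5))/3 = 8/3 - (3 + 5)/3 = 8/3 - 1/3*8 = 8/3 - 8/3 = 0)
E(b) = b (E(b) = 0 + b = b)
t(q) = q + 2*q**2 (t(q) = (q**2 + q**2) + q = 2*q**2 + q = q + 2*q**2)
E(8)*(196/76 - 93/(4*22)) + t(-6) = 8*(196/76 - 93/(4*22)) - 6*(1 + 2*(-6)) = 8*(196*(1/76) - 93/88) - 6*(1 - 12) = 8*(49/19 - 93*1/88) - 6*(-11) = 8*(49/19 - 93/88) + 66 = 8*(2545/1672) + 66 = 2545/209 + 66 = 16339/209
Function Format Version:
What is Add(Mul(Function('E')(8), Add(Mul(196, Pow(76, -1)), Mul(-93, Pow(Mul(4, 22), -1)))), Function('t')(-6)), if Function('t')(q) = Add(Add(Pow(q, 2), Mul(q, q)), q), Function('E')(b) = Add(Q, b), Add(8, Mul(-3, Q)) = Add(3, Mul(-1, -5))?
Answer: Rational(16339, 209) ≈ 78.177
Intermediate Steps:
Q = 0 (Q = Add(Rational(8, 3), Mul(Rational(-1, 3), Add(3, Mul(-1, -5)))) = Add(Rational(8, 3), Mul(Rational(-1, 3), Add(3, 5))) = Add(Rational(8, 3), Mul(Rational(-1, 3), 8)) = Add(Rational(8, 3), Rational(-8, 3)) = 0)
Function('E')(b) = b (Function('E')(b) = Add(0, b) = b)
Function('t')(q) = Add(q, Mul(2, Pow(q, 2))) (Function('t')(q) = Add(Add(Pow(q, 2), Pow(q, 2)), q) = Add(Mul(2, Pow(q, 2)), q) = Add(q, Mul(2, Pow(q, 2))))
Add(Mul(Function('E')(8), Add(Mul(196, Pow(76, -1)), Mul(-93, Pow(Mul(4, 22), -1)))), Function('t')(-6)) = Add(Mul(8, Add(Mul(196, Pow(76, -1)), Mul(-93, Pow(Mul(4, 22), -1)))), Mul(-6, Add(1, Mul(2, -6)))) = Add(Mul(8, Add(Mul(196, Rational(1, 76)), Mul(-93, Pow(88, -1)))), Mul(-6, Add(1, -12))) = Add(Mul(8, Add(Rational(49, 19), Mul(-93, Rational(1, 88)))), Mul(-6, -11)) = Add(Mul(8, Add(Rational(49, 19), Rational(-93, 88))), 66) = Add(Mul(8, Rational(2545, 1672)), 66) = Add(Rational(2545, 209), 66) = Rational(16339, 209)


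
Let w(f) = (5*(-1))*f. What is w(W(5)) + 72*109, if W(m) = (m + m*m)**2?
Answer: 3348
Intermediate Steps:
W(m) = (m + m**2)**2
w(f) = -5*f
w(W(5)) + 72*109 = -5*5**2*(1 + 5)**2 + 72*109 = -125*6**2 + 7848 = -125*36 + 7848 = -5*900 + 7848 = -4500 + 7848 = 3348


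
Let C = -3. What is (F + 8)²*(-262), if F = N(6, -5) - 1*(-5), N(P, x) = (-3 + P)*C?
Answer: -4192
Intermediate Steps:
N(P, x) = 9 - 3*P (N(P, x) = (-3 + P)*(-3) = 9 - 3*P)
F = -4 (F = (9 - 3*6) - 1*(-5) = (9 - 18) + 5 = -9 + 5 = -4)
(F + 8)²*(-262) = (-4 + 8)²*(-262) = 4²*(-262) = 16*(-262) = -4192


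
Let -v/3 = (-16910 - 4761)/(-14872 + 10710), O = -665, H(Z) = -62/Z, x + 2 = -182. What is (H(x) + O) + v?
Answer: -130241667/191452 ≈ -680.28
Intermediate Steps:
x = -184 (x = -2 - 182 = -184)
v = -65013/4162 (v = -3*(-16910 - 4761)/(-14872 + 10710) = -(-65013)/(-4162) = -(-65013)*(-1)/4162 = -3*21671/4162 = -65013/4162 ≈ -15.621)
(H(x) + O) + v = (-62/(-184) - 665) - 65013/4162 = (-62*(-1/184) - 665) - 65013/4162 = (31/92 - 665) - 65013/4162 = -61149/92 - 65013/4162 = -130241667/191452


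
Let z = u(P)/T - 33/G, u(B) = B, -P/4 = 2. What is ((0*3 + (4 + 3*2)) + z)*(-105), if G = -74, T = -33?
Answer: -913535/814 ≈ -1122.3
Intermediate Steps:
P = -8 (P = -4*2 = -8)
z = 1681/2442 (z = -8/(-33) - 33/(-74) = -8*(-1/33) - 33*(-1/74) = 8/33 + 33/74 = 1681/2442 ≈ 0.68837)
((0*3 + (4 + 3*2)) + z)*(-105) = ((0*3 + (4 + 3*2)) + 1681/2442)*(-105) = ((0 + (4 + 6)) + 1681/2442)*(-105) = ((0 + 10) + 1681/2442)*(-105) = (10 + 1681/2442)*(-105) = (26101/2442)*(-105) = -913535/814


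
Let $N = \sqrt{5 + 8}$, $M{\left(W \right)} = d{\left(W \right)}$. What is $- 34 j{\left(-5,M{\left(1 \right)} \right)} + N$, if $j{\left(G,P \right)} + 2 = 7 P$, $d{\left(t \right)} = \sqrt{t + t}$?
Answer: $68 + \sqrt{13} - 238 \sqrt{2} \approx -264.98$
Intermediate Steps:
$d{\left(t \right)} = \sqrt{2} \sqrt{t}$ ($d{\left(t \right)} = \sqrt{2 t} = \sqrt{2} \sqrt{t}$)
$M{\left(W \right)} = \sqrt{2} \sqrt{W}$
$j{\left(G,P \right)} = -2 + 7 P$
$N = \sqrt{13} \approx 3.6056$
$- 34 j{\left(-5,M{\left(1 \right)} \right)} + N = - 34 \left(-2 + 7 \sqrt{2} \sqrt{1}\right) + \sqrt{13} = - 34 \left(-2 + 7 \sqrt{2} \cdot 1\right) + \sqrt{13} = - 34 \left(-2 + 7 \sqrt{2}\right) + \sqrt{13} = \left(68 - 238 \sqrt{2}\right) + \sqrt{13} = 68 + \sqrt{13} - 238 \sqrt{2}$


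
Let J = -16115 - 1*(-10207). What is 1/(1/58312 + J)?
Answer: -58312/344507295 ≈ -0.00016926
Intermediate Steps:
J = -5908 (J = -16115 + 10207 = -5908)
1/(1/58312 + J) = 1/(1/58312 - 5908) = 1/(-344507295/58312) = -58312/344507295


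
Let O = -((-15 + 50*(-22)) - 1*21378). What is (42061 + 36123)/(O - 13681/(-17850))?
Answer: 1395584400/401513731 ≈ 3.4758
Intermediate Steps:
O = 22493 (O = -((-15 - 1100) - 21378) = -(-1115 - 21378) = -1*(-22493) = 22493)
(42061 + 36123)/(O - 13681/(-17850)) = (42061 + 36123)/(22493 - 13681/(-17850)) = 78184/(22493 - 13681*(-1/17850)) = 78184/(22493 + 13681/17850) = 78184/(401513731/17850) = 78184*(17850/401513731) = 1395584400/401513731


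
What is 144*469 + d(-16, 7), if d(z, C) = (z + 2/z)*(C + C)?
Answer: 269241/4 ≈ 67310.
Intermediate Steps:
d(z, C) = 2*C*(z + 2/z) (d(z, C) = (z + 2/z)*(2*C) = 2*C*(z + 2/z))
144*469 + d(-16, 7) = 144*469 + 2*7*(2 + (-16)²)/(-16) = 67536 + 2*7*(-1/16)*(2 + 256) = 67536 + 2*7*(-1/16)*258 = 67536 - 903/4 = 269241/4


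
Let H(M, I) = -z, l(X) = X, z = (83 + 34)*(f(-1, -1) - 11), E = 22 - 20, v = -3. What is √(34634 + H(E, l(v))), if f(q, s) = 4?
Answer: 11*√293 ≈ 188.29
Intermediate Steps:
E = 2
z = -819 (z = (83 + 34)*(4 - 11) = 117*(-7) = -819)
H(M, I) = 819 (H(M, I) = -1*(-819) = 819)
√(34634 + H(E, l(v))) = √(34634 + 819) = √35453 = 11*√293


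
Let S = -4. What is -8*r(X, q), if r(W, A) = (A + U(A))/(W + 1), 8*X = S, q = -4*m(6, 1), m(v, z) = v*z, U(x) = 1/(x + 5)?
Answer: 7312/19 ≈ 384.84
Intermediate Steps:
U(x) = 1/(5 + x)
q = -24 ≈ -24.000
X = -½ (X = (⅛)*(-4) = -½ ≈ -0.50000)
r(W, A) = (A + 1/(5 + A))/(1 + W) (r(W, A) = (A + 1/(5 + A))/(W + 1) = (A + 1/(5 + A))/(1 + W))
-8*r(X, q) = -8*(1 - 24*(5 - 24))/((1 - ½)*(5 - 24)) = -8*(1 - 24*(-19))/(½*(-19)) = -16*(-1)*(1 + 456)/19 = -16*(-1)*457/19 = -8*(-914/19) = 7312/19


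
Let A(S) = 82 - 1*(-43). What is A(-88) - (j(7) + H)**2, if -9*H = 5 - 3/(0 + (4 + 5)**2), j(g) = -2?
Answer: 6996725/59049 ≈ 118.49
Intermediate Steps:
A(S) = 125 (A(S) = 82 + 43 = 125)
H = -134/243 (H = -(5 - 3/(0 + (4 + 5)**2))/9 = -(5 - 3/(0 + 9**2))/9 = -(5 - 3/(0 + 81))/9 = -(5 - 3/81)/9 = -(5 - 3*1/81)/9 = -(5 - 1/27)/9 = -1/9*134/27 = -134/243 ≈ -0.55144)
A(-88) - (j(7) + H)**2 = 125 - (-2 - 134/243)**2 = 125 - (-620/243)**2 = 125 - 1*384400/59049 = 125 - 384400/59049 = 6996725/59049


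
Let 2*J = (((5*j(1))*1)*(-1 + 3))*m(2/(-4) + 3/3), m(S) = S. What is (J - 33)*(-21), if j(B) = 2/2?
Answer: 1281/2 ≈ 640.50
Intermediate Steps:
j(B) = 1 (j(B) = 2*(1/2) = 1)
J = 5/2 (J = ((((5*1)*1)*(-1 + 3))*(2/(-4) + 3/3))/2 = (((5*1)*2)*(2*(-1/4) + 3*(1/3)))/2 = ((5*2)*(-1/2 + 1))/2 = (10*(1/2))/2 = (1/2)*5 = 5/2 ≈ 2.5000)
(J - 33)*(-21) = (5/2 - 33)*(-21) = -61/2*(-21) = 1281/2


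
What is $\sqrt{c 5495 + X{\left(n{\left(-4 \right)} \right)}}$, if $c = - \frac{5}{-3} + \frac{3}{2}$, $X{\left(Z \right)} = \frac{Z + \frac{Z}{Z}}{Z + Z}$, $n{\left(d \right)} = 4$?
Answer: $\frac{\sqrt{2505810}}{12} \approx 131.91$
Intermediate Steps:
$X{\left(Z \right)} = \frac{1 + Z}{2 Z}$ ($X{\left(Z \right)} = \frac{Z + 1}{2 Z} = \left(1 + Z\right) \frac{1}{2 Z} = \frac{1 + Z}{2 Z}$)
$c = \frac{19}{6}$ ($c = \left(-5\right) \left(- \frac{1}{3}\right) + 3 \cdot \frac{1}{2} = \frac{5}{3} + \frac{3}{2} = \frac{19}{6} \approx 3.1667$)
$\sqrt{c 5495 + X{\left(n{\left(-4 \right)} \right)}} = \sqrt{\frac{19}{6} \cdot 5495 + \frac{1 + 4}{2 \cdot 4}} = \sqrt{\frac{104405}{6} + \frac{1}{2} \cdot \frac{1}{4} \cdot 5} = \sqrt{\frac{104405}{6} + \frac{5}{8}} = \sqrt{\frac{417635}{24}} = \frac{\sqrt{2505810}}{12}$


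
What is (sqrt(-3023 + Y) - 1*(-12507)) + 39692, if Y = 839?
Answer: 52199 + 2*I*sqrt(546) ≈ 52199.0 + 46.733*I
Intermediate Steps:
(sqrt(-3023 + Y) - 1*(-12507)) + 39692 = (sqrt(-3023 + 839) - 1*(-12507)) + 39692 = (sqrt(-2184) + 12507) + 39692 = (2*I*sqrt(546) + 12507) + 39692 = (12507 + 2*I*sqrt(546)) + 39692 = 52199 + 2*I*sqrt(546)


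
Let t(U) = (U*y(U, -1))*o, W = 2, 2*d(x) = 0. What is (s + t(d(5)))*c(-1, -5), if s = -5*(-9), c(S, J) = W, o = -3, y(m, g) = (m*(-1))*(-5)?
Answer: 90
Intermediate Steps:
y(m, g) = 5*m (y(m, g) = -m*(-5) = 5*m)
d(x) = 0 (d(x) = (1/2)*0 = 0)
t(U) = -15*U**2 (t(U) = (U*(5*U))*(-3) = (5*U**2)*(-3) = -15*U**2)
c(S, J) = 2
s = 45
(s + t(d(5)))*c(-1, -5) = (45 - 15*0**2)*2 = (45 - 15*0)*2 = (45 + 0)*2 = 45*2 = 90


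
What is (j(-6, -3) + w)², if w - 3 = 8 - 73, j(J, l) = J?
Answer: 4624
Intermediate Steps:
w = -62 (w = 3 + (8 - 73) = 3 - 65 = -62)
(j(-6, -3) + w)² = (-6 - 62)² = (-68)² = 4624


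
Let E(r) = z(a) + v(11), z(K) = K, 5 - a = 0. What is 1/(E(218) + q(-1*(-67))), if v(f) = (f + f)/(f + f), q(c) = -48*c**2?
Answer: -1/215466 ≈ -4.6411e-6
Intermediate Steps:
a = 5 (a = 5 - 1*0 = 5 + 0 = 5)
v(f) = 1 (v(f) = (2*f)/((2*f)) = (2*f)*(1/(2*f)) = 1)
E(r) = 6 (E(r) = 5 + 1 = 6)
1/(E(218) + q(-1*(-67))) = 1/(6 - 48*(-1*(-67))**2) = 1/(6 - 48*67**2) = 1/(6 - 48*4489) = 1/(6 - 215472) = 1/(-215466) = -1/215466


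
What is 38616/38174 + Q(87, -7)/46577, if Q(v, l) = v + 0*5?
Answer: 900969285/889015199 ≈ 1.0134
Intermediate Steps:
Q(v, l) = v (Q(v, l) = v + 0 = v)
38616/38174 + Q(87, -7)/46577 = 38616/38174 + 87/46577 = 38616*(1/38174) + 87*(1/46577) = 19308/19087 + 87/46577 = 900969285/889015199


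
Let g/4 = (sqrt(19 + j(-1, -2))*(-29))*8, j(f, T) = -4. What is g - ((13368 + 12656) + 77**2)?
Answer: -31953 - 928*sqrt(15) ≈ -35547.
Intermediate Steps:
g = -928*sqrt(15) (g = 4*((sqrt(19 - 4)*(-29))*8) = 4*((sqrt(15)*(-29))*8) = 4*(-29*sqrt(15)*8) = 4*(-232*sqrt(15)) = -928*sqrt(15) ≈ -3594.1)
g - ((13368 + 12656) + 77**2) = -928*sqrt(15) - ((13368 + 12656) + 77**2) = -928*sqrt(15) - (26024 + 5929) = -928*sqrt(15) - 1*31953 = -928*sqrt(15) - 31953 = -31953 - 928*sqrt(15)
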